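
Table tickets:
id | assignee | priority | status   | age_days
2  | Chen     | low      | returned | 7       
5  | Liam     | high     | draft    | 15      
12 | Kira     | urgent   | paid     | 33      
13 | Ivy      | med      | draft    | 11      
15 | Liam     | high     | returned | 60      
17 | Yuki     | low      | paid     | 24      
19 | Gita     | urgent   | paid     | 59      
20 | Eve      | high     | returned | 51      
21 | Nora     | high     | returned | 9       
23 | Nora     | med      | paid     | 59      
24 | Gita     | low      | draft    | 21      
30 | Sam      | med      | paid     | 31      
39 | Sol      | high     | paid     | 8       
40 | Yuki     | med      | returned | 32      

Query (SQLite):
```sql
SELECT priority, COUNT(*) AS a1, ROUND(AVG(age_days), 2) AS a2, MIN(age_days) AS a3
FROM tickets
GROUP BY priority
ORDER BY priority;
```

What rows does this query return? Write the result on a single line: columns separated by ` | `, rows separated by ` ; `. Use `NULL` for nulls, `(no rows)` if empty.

Group tickets by priority.
Per group compute: COUNT(*), ROUND(AVG(age_days), 2), MIN(age_days).
  high: ids {5, 15, 20, 21, 39} → COUNT(*)=5, ROUND(AVG(age_days), 2)=28.6, MIN(age_days)=8
  low: ids {2, 17, 24} → COUNT(*)=3, ROUND(AVG(age_days), 2)=17.33, MIN(age_days)=7
  med: ids {13, 23, 30, 40} → COUNT(*)=4, ROUND(AVG(age_days), 2)=33.25, MIN(age_days)=11
  urgent: ids {12, 19} → COUNT(*)=2, ROUND(AVG(age_days), 2)=46, MIN(age_days)=33

high | 5 | 28.6 | 8 ; low | 3 | 17.33 | 7 ; med | 4 | 33.25 | 11 ; urgent | 2 | 46 | 33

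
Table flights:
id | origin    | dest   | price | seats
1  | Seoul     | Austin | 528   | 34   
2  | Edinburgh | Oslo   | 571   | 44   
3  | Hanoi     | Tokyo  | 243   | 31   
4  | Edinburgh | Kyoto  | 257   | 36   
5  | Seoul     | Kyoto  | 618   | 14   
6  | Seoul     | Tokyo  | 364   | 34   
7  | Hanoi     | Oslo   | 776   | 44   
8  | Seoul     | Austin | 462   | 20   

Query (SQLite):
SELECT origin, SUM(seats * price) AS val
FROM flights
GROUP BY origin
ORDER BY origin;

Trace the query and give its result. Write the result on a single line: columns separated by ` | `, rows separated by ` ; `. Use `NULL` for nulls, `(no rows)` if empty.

Edinburgh | 34376 ; Hanoi | 41677 ; Seoul | 48220

For each row compute seats * price.
Group by origin; take SUM of the expression per group.
  Edinburgh: ids {2, 4} → SUM(seats * price)=34376
  Hanoi: ids {3, 7} → SUM(seats * price)=41677
  Seoul: ids {1, 5, 6, 8} → SUM(seats * price)=48220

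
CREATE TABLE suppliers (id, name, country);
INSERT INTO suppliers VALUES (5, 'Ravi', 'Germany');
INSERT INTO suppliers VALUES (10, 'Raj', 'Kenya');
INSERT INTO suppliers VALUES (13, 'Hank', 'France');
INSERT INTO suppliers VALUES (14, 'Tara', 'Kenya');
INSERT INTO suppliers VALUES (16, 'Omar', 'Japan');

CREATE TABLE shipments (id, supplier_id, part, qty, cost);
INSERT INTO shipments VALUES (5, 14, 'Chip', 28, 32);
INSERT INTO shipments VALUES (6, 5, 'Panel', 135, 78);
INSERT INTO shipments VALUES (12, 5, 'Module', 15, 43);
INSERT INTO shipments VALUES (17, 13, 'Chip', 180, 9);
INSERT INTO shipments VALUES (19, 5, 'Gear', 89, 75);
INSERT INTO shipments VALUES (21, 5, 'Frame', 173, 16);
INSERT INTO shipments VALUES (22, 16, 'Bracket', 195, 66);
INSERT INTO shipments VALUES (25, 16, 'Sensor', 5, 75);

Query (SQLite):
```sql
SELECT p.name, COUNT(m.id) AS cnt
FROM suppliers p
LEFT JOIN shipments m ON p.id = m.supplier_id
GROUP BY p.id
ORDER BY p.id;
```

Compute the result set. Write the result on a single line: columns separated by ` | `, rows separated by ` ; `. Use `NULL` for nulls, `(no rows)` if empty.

Ravi | 4 ; Raj | 0 ; Hank | 1 ; Tara | 1 ; Omar | 2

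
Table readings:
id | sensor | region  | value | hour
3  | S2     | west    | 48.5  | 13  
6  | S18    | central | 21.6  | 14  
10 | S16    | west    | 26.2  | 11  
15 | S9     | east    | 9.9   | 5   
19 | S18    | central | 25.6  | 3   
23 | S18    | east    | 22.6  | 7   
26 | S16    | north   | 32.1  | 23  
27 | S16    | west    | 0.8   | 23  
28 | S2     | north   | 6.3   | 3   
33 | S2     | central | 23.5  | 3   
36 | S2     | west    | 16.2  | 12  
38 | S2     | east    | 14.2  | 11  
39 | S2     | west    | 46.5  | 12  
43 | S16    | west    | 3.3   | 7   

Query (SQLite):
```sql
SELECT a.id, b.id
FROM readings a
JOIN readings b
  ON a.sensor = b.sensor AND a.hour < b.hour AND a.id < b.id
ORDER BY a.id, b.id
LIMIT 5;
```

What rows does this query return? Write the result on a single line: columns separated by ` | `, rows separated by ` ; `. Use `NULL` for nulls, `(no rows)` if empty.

10 | 26 ; 10 | 27 ; 19 | 23 ; 28 | 36 ; 28 | 38

Pairs (a,b) with same sensor, a.hour < b.hour, a.id < b.id.
sensor groups: S16:{10,26,27,43} S18:{6,19,23} S2:{3,28,33,36,38,39} S9:{15}
Ordered by (a.id, b.id); first 5.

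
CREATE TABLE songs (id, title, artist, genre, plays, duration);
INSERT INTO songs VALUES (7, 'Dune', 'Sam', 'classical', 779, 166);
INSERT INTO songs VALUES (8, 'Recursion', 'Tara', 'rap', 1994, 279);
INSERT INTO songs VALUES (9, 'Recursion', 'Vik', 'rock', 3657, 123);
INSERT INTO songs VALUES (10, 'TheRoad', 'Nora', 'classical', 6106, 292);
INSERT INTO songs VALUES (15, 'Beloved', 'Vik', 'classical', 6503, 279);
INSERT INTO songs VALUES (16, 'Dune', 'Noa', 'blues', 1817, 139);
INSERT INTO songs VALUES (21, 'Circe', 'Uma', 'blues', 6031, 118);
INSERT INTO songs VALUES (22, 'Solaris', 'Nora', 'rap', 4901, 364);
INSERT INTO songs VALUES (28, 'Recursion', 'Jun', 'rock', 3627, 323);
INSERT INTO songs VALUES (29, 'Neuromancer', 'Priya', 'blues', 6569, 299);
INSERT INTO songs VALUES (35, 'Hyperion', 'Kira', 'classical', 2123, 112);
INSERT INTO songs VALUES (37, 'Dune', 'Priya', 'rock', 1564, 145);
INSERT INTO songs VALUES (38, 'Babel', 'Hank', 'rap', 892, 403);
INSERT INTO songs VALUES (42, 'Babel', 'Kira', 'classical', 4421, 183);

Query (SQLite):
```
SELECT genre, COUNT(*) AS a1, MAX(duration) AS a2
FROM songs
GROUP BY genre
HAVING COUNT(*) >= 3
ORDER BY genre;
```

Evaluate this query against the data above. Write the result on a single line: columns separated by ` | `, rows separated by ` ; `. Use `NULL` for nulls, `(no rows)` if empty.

blues | 3 | 299 ; classical | 5 | 292 ; rap | 3 | 403 ; rock | 3 | 323

Group songs by genre.
Per group compute: COUNT(*), MAX(duration).
HAVING: drop groups with fewer than 3 rows.
  blues: ids {16, 21, 29} → COUNT(*)=3, MAX(duration)=299
  classical: ids {7, 10, 15, 35, 42} → COUNT(*)=5, MAX(duration)=292
  rap: ids {8, 22, 38} → COUNT(*)=3, MAX(duration)=403
  rock: ids {9, 28, 37} → COUNT(*)=3, MAX(duration)=323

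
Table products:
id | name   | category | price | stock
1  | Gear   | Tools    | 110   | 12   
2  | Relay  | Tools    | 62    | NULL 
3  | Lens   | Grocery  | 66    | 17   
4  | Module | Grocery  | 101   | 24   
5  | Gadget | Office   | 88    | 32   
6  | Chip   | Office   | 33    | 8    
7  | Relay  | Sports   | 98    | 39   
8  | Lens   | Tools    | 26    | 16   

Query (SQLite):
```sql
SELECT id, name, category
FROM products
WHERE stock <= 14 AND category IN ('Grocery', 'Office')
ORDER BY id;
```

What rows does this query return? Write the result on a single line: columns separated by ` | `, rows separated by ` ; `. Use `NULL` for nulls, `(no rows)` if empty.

stock <= 14: ids {1, 6}
category IN ('Grocery', 'Office'): ids {3, 4, 5, 6}
Combine with AND.

6 | Chip | Office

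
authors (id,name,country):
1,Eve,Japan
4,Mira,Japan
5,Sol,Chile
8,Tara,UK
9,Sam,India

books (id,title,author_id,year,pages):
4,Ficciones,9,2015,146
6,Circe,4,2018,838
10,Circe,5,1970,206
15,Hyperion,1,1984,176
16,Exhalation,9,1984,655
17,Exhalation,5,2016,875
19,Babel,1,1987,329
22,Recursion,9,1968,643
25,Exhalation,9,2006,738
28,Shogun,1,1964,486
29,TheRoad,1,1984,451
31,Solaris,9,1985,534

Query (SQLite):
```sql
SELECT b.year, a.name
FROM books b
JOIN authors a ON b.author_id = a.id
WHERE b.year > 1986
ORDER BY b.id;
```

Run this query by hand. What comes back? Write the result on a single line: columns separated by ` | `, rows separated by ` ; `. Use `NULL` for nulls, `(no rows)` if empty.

Each books row matches the authors row where author_id = authors.id.
Then keep rows with b.year > 1986.

2015 | Sam ; 2018 | Mira ; 2016 | Sol ; 1987 | Eve ; 2006 | Sam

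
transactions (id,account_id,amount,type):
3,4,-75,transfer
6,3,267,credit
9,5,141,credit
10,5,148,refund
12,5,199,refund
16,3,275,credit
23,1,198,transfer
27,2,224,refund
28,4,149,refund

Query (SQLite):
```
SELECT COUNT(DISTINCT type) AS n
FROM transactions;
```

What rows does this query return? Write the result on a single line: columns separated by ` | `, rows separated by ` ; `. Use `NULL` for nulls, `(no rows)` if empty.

3

Count distinct non-NULL type values.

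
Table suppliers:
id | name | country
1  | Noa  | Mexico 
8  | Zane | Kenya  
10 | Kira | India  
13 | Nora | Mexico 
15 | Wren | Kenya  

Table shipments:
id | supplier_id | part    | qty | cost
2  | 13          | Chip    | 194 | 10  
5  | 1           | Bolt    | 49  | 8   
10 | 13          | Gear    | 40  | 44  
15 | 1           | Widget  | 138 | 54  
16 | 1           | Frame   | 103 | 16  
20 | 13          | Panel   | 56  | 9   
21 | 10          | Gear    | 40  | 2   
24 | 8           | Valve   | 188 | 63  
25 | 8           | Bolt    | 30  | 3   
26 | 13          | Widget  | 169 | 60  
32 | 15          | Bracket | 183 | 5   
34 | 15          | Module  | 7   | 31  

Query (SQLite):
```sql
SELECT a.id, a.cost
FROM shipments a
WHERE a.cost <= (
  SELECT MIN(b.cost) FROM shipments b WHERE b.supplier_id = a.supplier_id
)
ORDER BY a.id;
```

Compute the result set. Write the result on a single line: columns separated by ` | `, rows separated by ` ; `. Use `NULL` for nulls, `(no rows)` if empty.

For each shipments row a, compute MIN(cost) over rows sharing a.supplier_id.
Keep row a if a.cost <= that per-group MIN.
  supplier_id=1: MIN(cost) = 8
  supplier_id=8: MIN(cost) = 3
  supplier_id=10: MIN(cost) = 2
  supplier_id=13: MIN(cost) = 9
  supplier_id=15: MIN(cost) = 5

5 | 8 ; 20 | 9 ; 21 | 2 ; 25 | 3 ; 32 | 5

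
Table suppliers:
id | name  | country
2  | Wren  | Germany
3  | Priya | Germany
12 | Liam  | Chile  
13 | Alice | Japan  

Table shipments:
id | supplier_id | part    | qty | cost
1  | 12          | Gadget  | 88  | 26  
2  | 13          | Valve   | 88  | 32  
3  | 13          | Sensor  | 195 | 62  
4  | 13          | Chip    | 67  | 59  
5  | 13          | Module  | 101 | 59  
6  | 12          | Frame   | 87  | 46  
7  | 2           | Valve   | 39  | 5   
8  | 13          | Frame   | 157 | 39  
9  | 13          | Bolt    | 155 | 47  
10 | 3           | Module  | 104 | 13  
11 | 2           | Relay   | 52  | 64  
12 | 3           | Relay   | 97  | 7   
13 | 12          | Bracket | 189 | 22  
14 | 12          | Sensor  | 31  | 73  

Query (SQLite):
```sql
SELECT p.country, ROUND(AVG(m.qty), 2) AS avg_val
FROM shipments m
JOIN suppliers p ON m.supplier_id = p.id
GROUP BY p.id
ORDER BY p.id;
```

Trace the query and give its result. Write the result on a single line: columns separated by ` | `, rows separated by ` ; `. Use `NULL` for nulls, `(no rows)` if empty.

Join each shipments row to its suppliers via supplier_id.
Group joined rows by suppliers.id; compute ROUND(AVG(m.qty), 2) per group.
  2: ids {7, 11} → ROUND(AVG(m.qty), 2)=45.5
  3: ids {10, 12} → ROUND(AVG(m.qty), 2)=100.5
  12: ids {1, 6, 13, 14} → ROUND(AVG(m.qty), 2)=98.75
  13: ids {2, 3, 4, 5, 8, 9} → ROUND(AVG(m.qty), 2)=127.17

Germany | 45.5 ; Germany | 100.5 ; Chile | 98.75 ; Japan | 127.17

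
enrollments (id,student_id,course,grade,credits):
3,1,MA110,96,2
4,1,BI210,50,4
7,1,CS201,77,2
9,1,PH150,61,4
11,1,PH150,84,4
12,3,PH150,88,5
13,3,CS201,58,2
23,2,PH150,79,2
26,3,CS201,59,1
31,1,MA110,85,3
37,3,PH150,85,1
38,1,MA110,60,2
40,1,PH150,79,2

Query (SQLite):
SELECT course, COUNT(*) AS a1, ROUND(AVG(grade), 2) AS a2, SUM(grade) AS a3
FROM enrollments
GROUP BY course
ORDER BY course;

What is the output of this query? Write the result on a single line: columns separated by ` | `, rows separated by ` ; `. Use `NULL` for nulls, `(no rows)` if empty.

BI210 | 1 | 50 | 50 ; CS201 | 3 | 64.67 | 194 ; MA110 | 3 | 80.33 | 241 ; PH150 | 6 | 79.33 | 476

Group enrollments by course.
Per group compute: COUNT(*), ROUND(AVG(grade), 2), SUM(grade).
  BI210: ids {4} → COUNT(*)=1, ROUND(AVG(grade), 2)=50, SUM(grade)=50
  CS201: ids {7, 13, 26} → COUNT(*)=3, ROUND(AVG(grade), 2)=64.67, SUM(grade)=194
  MA110: ids {3, 31, 38} → COUNT(*)=3, ROUND(AVG(grade), 2)=80.33, SUM(grade)=241
  PH150: ids {9, 11, 12, 23, 37, 40} → COUNT(*)=6, ROUND(AVG(grade), 2)=79.33, SUM(grade)=476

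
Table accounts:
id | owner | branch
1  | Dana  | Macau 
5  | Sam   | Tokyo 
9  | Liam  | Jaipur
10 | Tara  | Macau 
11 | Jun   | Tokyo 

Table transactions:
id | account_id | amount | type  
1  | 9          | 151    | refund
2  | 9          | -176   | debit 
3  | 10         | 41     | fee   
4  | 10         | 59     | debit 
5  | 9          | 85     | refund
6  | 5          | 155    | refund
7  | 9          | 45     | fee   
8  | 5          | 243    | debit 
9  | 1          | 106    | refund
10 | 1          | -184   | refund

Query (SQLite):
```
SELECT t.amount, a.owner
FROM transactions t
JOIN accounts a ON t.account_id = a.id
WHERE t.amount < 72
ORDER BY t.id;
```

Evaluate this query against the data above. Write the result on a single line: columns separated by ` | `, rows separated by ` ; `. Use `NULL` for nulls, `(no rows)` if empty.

-176 | Liam ; 41 | Tara ; 59 | Tara ; 45 | Liam ; -184 | Dana

Each transactions row matches the accounts row where account_id = accounts.id.
Then keep rows with t.amount < 72.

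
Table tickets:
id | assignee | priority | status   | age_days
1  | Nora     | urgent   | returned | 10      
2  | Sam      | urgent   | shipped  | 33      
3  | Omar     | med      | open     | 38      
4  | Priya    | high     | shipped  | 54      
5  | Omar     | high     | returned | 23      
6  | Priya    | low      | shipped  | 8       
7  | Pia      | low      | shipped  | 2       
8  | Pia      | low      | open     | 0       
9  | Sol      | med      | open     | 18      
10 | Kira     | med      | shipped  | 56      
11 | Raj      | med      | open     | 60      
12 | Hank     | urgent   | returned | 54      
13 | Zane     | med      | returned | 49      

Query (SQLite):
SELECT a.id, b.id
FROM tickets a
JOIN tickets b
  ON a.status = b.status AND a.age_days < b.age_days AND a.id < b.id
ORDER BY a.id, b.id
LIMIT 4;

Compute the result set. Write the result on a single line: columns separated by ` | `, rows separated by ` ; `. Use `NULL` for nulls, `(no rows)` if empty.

1 | 5 ; 1 | 12 ; 1 | 13 ; 2 | 4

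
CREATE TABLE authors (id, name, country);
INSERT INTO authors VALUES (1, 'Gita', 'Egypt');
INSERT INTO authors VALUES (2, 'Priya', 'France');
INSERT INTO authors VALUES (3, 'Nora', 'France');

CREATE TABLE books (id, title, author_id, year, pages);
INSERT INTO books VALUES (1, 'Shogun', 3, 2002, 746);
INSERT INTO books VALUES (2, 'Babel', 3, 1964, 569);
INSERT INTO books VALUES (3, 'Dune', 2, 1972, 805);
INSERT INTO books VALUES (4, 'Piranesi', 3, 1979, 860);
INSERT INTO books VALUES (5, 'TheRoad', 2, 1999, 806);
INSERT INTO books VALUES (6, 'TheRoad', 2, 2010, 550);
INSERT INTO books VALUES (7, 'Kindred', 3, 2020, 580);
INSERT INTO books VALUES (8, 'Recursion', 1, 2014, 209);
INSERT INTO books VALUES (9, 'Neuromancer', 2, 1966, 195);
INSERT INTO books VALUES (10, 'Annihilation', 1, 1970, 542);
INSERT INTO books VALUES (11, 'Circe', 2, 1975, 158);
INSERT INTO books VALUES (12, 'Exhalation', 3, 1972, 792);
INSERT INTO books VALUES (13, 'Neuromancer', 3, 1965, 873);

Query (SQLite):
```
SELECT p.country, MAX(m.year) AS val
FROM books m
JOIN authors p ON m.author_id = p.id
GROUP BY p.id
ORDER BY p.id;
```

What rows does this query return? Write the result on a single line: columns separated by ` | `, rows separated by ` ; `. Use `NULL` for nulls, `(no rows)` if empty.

Join each books row to its authors via author_id.
Group joined rows by authors.id; compute MAX(m.year) per group.
  1: ids {8, 10} → MAX(m.year)=2014
  2: ids {3, 5, 6, 9, 11} → MAX(m.year)=2010
  3: ids {1, 2, 4, 7, 12, 13} → MAX(m.year)=2020

Egypt | 2014 ; France | 2010 ; France | 2020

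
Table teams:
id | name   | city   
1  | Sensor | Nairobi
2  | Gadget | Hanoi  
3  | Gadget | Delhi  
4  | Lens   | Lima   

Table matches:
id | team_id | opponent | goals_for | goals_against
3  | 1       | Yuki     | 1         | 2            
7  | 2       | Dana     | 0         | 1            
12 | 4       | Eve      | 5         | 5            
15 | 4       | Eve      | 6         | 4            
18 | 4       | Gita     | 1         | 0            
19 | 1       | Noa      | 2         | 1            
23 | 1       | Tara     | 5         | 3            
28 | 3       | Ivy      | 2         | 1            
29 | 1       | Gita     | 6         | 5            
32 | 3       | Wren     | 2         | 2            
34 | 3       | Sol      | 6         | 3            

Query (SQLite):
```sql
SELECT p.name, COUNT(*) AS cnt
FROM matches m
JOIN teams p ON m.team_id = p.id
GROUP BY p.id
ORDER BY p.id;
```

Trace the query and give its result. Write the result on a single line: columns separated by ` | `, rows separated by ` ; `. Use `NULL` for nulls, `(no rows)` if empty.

Sensor | 4 ; Gadget | 1 ; Gadget | 3 ; Lens | 3

Join each matches row to its teams via team_id.
Group joined rows by teams.id; compute COUNT(*) per group.
  1: ids {3, 19, 23, 29} → COUNT(*)=4
  2: ids {7} → COUNT(*)=1
  3: ids {28, 32, 34} → COUNT(*)=3
  4: ids {12, 15, 18} → COUNT(*)=3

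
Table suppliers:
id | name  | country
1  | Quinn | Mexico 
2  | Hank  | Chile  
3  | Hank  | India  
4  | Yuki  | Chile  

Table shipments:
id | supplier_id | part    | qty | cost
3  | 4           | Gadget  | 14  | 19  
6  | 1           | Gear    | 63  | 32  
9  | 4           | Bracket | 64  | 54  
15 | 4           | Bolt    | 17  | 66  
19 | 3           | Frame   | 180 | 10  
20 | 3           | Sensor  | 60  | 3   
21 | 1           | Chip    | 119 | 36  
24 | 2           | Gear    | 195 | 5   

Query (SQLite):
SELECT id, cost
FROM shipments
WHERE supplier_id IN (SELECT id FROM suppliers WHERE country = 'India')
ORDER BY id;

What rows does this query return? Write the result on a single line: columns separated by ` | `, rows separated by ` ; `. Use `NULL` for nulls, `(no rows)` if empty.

19 | 10 ; 20 | 3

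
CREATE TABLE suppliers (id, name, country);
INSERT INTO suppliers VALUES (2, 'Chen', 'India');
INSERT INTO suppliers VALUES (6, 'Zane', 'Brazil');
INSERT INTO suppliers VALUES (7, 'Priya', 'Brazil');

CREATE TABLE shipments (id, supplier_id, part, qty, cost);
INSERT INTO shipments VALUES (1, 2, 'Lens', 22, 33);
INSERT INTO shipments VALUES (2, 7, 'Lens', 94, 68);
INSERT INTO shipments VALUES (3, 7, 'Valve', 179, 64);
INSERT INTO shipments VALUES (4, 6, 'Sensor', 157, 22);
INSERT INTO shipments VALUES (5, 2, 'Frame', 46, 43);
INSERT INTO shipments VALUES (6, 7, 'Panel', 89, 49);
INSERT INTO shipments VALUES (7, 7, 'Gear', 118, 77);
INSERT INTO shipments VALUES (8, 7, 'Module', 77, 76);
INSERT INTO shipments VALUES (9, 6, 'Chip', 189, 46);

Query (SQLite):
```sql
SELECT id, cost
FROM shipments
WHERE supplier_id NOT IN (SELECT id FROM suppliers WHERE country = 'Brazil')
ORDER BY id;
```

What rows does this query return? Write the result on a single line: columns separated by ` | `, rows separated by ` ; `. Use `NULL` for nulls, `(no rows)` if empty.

1 | 33 ; 5 | 43

Inner query: suppliers.id where country = 'Brazil'.
Outer: keep shipments rows whose supplier_id is not in that set.
Inner query → {6, 7}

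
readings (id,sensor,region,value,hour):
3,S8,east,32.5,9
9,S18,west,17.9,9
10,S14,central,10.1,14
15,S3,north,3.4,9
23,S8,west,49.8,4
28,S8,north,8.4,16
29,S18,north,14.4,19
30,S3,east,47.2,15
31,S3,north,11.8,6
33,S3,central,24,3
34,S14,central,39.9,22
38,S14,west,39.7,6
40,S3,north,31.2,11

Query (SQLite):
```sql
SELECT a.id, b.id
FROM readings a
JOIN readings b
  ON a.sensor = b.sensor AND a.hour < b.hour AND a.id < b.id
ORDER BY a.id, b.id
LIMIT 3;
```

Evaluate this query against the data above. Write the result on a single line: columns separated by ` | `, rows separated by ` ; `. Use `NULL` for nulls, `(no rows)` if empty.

3 | 28 ; 9 | 29 ; 10 | 34

Pairs (a,b) with same sensor, a.hour < b.hour, a.id < b.id.
sensor groups: S14:{10,34,38} S18:{9,29} S3:{15,30,31,33,40} S8:{3,23,28}
Ordered by (a.id, b.id); first 3.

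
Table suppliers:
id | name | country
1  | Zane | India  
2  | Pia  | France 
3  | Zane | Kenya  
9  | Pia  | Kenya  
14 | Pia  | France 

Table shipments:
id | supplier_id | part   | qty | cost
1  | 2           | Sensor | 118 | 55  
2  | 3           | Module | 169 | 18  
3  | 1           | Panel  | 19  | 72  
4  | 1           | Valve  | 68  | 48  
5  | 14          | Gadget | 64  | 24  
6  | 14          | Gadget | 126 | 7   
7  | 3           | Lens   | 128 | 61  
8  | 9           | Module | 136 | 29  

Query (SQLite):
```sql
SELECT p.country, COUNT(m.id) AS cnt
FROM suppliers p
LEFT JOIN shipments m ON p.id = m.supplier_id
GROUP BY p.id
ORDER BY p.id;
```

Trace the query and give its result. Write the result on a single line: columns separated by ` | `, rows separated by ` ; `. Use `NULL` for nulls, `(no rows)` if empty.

LEFT JOIN keeps every suppliers row; unmatched ones get NULL for shipments columns.
Group by suppliers.id and compute COUNT(m.id). COUNT(col) of an all-NULL group is 0.
  1: ids {3, 4} → COUNT(m.id)=2
  2: ids {1} → COUNT(m.id)=1
  3: ids {2, 7} → COUNT(m.id)=2
  9: ids {8} → COUNT(m.id)=1
  14: ids {5, 6} → COUNT(m.id)=2

India | 2 ; France | 1 ; Kenya | 2 ; Kenya | 1 ; France | 2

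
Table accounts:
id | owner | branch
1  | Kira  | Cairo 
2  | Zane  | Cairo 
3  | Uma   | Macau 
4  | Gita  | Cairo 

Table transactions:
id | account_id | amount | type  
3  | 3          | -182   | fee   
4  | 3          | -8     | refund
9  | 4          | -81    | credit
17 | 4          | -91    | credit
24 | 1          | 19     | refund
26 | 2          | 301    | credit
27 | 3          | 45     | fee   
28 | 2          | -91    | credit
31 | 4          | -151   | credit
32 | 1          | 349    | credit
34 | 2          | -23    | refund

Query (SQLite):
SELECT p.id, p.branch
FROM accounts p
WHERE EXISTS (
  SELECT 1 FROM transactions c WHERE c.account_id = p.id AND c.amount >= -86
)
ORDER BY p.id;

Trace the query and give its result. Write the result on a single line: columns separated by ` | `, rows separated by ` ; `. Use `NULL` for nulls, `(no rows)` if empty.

For each accounts row, check whether any transactions with matching account_id has amount >= -86.
Keep rows where that is true.

1 | Cairo ; 2 | Cairo ; 3 | Macau ; 4 | Cairo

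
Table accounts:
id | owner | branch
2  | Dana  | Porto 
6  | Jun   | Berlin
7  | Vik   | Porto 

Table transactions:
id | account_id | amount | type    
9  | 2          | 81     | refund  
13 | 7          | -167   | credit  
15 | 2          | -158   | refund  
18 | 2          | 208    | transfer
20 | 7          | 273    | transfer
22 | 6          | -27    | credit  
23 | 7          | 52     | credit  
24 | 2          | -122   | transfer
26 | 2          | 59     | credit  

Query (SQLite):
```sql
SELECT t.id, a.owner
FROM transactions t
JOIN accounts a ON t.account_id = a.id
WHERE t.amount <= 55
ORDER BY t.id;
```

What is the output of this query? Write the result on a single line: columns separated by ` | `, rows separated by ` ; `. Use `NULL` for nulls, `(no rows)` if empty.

Each transactions row matches the accounts row where account_id = accounts.id.
Then keep rows with t.amount <= 55.

13 | Vik ; 15 | Dana ; 22 | Jun ; 23 | Vik ; 24 | Dana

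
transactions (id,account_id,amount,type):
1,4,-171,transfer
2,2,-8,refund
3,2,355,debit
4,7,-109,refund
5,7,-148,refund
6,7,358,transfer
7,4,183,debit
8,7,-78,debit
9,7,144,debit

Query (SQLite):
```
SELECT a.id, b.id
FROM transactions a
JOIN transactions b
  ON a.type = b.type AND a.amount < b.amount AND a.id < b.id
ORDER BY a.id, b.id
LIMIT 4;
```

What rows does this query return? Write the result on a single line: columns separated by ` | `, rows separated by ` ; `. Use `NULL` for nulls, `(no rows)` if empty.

1 | 6 ; 8 | 9

Pairs (a,b) with same type, a.amount < b.amount, a.id < b.id.
type groups: debit:{3,7,8,9} refund:{2,4,5} transfer:{1,6}
Ordered by (a.id, b.id); first 4.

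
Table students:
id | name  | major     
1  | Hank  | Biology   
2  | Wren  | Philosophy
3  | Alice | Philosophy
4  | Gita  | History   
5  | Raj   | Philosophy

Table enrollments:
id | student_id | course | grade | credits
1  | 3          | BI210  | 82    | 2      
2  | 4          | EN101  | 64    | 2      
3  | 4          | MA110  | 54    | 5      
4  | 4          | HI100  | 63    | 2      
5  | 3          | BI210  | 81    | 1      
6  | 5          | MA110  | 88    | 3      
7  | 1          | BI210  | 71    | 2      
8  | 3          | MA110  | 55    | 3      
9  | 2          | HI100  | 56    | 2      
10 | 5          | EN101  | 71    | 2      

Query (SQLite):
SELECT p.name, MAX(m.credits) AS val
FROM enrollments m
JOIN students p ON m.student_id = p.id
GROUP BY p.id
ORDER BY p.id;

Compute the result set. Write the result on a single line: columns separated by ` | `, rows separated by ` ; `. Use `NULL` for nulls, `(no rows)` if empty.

Hank | 2 ; Wren | 2 ; Alice | 3 ; Gita | 5 ; Raj | 3

Join each enrollments row to its students via student_id.
Group joined rows by students.id; compute MAX(m.credits) per group.
  1: ids {7} → MAX(m.credits)=2
  2: ids {9} → MAX(m.credits)=2
  3: ids {1, 5, 8} → MAX(m.credits)=3
  4: ids {2, 3, 4} → MAX(m.credits)=5
  5: ids {6, 10} → MAX(m.credits)=3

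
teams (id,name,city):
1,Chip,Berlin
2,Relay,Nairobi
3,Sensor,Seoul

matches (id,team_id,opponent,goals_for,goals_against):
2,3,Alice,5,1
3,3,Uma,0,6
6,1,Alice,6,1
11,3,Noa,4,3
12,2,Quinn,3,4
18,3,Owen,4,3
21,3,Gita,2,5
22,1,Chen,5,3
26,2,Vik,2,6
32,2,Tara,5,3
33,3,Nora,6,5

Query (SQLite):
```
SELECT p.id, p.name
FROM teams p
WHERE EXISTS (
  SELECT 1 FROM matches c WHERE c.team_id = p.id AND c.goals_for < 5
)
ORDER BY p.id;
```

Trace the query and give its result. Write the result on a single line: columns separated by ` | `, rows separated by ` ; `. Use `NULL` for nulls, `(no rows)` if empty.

For each teams row, check whether any matches with matching team_id has goals_for < 5.
Keep rows where that is true.

2 | Relay ; 3 | Sensor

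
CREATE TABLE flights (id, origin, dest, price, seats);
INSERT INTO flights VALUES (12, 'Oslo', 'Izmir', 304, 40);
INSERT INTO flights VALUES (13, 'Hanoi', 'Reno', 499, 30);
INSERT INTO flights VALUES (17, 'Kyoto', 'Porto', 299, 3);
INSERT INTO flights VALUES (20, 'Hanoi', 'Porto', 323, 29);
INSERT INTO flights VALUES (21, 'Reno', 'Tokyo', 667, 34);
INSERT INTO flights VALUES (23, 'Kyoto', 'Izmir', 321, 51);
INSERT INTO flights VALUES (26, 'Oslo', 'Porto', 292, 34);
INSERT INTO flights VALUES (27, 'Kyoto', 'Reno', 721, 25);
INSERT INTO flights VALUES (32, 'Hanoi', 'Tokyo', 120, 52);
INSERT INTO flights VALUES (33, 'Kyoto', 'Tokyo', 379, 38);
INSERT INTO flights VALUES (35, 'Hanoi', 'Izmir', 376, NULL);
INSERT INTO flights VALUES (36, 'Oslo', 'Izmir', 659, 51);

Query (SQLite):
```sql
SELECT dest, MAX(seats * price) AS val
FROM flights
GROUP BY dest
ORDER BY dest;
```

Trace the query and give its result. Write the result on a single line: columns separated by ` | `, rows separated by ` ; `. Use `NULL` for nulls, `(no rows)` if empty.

For each row compute seats * price.
Group by dest; take MAX of the expression per group.
  Izmir: ids {12, 23, 35, 36} → MAX(seats * price)=33609
  Porto: ids {17, 20, 26} → MAX(seats * price)=9928
  Reno: ids {13, 27} → MAX(seats * price)=18025
  Tokyo: ids {21, 32, 33} → MAX(seats * price)=22678

Izmir | 33609 ; Porto | 9928 ; Reno | 18025 ; Tokyo | 22678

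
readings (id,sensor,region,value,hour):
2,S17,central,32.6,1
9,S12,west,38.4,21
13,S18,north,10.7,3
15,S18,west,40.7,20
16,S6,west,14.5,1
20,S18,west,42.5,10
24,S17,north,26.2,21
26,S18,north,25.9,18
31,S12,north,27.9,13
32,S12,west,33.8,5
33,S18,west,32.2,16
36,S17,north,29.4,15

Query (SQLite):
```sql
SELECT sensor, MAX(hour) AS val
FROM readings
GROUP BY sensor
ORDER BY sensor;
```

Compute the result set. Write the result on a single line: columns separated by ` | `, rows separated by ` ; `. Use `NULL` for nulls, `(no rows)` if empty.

S12 | 21 ; S17 | 21 ; S18 | 20 ; S6 | 1

Partition readings by sensor; compute MAX(hour) within each group.
  S12: ids {9, 31, 32} → MAX(hour)=21
  S17: ids {2, 24, 36} → MAX(hour)=21
  S18: ids {13, 15, 20, 26, 33} → MAX(hour)=20
  S6: ids {16} → MAX(hour)=1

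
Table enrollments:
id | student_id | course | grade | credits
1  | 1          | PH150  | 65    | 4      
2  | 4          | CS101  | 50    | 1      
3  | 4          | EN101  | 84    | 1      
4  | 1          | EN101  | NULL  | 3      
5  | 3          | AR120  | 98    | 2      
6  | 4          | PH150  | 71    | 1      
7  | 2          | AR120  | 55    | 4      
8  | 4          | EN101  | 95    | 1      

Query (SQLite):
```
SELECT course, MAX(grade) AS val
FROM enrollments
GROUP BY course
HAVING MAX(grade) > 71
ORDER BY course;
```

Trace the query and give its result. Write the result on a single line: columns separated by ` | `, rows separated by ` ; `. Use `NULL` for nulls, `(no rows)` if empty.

Partition enrollments by course; compute MAX(grade) within each group.
HAVING: keep groups where MAX(grade) > 71.
  AR120: ids {5, 7} → MAX(grade)=98
  CS101: ids {2} → MAX(grade)=50
  EN101: ids {3, 4, 8} → MAX(grade)=95
  PH150: ids {1, 6} → MAX(grade)=71

AR120 | 98 ; EN101 | 95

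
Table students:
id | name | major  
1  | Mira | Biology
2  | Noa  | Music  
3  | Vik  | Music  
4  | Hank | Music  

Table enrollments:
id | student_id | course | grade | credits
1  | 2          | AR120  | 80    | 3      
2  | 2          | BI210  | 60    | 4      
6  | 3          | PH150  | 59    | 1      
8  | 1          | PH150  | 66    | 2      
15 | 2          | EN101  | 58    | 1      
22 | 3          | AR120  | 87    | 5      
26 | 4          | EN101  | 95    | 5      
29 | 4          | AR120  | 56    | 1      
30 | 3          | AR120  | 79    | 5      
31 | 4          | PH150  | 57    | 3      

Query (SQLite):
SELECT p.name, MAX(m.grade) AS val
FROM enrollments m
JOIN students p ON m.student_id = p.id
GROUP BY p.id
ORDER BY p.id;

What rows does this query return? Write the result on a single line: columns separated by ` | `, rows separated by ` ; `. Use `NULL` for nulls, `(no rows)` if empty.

Mira | 66 ; Noa | 80 ; Vik | 87 ; Hank | 95

Join each enrollments row to its students via student_id.
Group joined rows by students.id; compute MAX(m.grade) per group.
  1: ids {8} → MAX(m.grade)=66
  2: ids {1, 2, 15} → MAX(m.grade)=80
  3: ids {6, 22, 30} → MAX(m.grade)=87
  4: ids {26, 29, 31} → MAX(m.grade)=95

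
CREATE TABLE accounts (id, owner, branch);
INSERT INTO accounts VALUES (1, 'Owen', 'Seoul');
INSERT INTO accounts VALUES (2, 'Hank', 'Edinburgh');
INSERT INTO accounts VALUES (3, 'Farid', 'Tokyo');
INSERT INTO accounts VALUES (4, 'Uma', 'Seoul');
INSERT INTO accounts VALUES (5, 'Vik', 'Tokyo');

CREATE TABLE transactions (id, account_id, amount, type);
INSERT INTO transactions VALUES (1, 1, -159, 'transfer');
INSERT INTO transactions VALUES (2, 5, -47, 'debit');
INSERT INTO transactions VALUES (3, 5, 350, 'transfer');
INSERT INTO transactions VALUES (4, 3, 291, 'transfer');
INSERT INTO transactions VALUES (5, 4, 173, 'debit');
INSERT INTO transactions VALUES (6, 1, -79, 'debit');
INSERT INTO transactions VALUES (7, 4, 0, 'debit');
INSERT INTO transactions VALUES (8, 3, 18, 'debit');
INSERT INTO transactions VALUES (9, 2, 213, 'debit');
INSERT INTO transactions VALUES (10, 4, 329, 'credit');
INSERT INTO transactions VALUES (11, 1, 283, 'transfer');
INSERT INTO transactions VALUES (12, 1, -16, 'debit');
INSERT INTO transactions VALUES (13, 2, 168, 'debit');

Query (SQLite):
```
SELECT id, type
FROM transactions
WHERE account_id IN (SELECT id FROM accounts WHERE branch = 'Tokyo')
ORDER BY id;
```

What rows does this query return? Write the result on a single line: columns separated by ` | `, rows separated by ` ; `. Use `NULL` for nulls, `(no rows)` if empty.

Inner query: accounts.id where branch = 'Tokyo'.
Outer: keep transactions rows whose account_id is in that set.
Inner query → {3, 5}

2 | debit ; 3 | transfer ; 4 | transfer ; 8 | debit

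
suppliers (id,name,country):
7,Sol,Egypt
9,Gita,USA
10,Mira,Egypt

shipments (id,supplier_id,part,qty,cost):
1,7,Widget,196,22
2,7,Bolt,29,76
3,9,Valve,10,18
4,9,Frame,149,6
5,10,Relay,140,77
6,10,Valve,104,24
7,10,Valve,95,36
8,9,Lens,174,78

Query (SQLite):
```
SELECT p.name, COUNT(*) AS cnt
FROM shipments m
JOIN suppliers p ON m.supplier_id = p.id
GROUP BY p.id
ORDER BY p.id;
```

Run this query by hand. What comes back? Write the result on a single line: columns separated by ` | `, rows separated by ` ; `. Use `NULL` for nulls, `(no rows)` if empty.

Sol | 2 ; Gita | 3 ; Mira | 3

Join each shipments row to its suppliers via supplier_id.
Group joined rows by suppliers.id; compute COUNT(*) per group.
  7: ids {1, 2} → COUNT(*)=2
  9: ids {3, 4, 8} → COUNT(*)=3
  10: ids {5, 6, 7} → COUNT(*)=3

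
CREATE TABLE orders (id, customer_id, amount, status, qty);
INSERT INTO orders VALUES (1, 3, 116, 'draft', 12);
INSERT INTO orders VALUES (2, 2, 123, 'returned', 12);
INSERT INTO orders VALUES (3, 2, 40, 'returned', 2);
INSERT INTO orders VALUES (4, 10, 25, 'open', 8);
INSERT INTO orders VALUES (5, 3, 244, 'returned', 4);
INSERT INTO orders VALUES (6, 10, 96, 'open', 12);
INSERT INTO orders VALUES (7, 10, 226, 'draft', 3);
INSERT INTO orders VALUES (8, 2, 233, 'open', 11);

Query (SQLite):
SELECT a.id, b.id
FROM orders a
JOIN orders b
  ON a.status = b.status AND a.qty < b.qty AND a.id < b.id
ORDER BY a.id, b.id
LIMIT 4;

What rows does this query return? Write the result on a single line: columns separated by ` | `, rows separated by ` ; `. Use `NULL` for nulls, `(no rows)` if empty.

3 | 5 ; 4 | 6 ; 4 | 8

Pairs (a,b) with same status, a.qty < b.qty, a.id < b.id.
status groups: draft:{1,7} open:{4,6,8} returned:{2,3,5}
Ordered by (a.id, b.id); first 4.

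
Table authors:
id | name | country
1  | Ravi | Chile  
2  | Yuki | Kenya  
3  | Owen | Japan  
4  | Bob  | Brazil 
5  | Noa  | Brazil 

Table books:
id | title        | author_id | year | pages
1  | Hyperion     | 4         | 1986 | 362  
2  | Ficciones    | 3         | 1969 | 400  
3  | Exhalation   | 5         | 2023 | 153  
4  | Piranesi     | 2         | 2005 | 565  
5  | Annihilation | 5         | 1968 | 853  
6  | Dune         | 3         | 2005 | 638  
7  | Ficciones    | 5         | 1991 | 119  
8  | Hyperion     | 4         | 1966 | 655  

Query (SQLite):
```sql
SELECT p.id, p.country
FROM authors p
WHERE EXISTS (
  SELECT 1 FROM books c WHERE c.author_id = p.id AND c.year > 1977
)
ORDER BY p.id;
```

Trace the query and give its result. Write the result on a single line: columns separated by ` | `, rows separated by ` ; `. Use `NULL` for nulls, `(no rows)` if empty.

For each authors row, check whether any books with matching author_id has year > 1977.
Keep rows where that is true.

2 | Kenya ; 3 | Japan ; 4 | Brazil ; 5 | Brazil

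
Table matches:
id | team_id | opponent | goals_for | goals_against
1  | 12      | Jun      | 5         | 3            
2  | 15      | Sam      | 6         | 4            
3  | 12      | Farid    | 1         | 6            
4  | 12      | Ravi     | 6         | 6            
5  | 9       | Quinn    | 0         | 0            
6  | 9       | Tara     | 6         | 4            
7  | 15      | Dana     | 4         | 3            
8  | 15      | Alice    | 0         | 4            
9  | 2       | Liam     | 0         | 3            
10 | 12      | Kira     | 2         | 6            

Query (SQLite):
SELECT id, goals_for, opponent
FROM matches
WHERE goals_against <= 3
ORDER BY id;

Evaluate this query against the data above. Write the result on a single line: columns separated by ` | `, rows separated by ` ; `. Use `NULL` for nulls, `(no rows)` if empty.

goals_against <= 3: ids {1, 5, 7, 9}

1 | 5 | Jun ; 5 | 0 | Quinn ; 7 | 4 | Dana ; 9 | 0 | Liam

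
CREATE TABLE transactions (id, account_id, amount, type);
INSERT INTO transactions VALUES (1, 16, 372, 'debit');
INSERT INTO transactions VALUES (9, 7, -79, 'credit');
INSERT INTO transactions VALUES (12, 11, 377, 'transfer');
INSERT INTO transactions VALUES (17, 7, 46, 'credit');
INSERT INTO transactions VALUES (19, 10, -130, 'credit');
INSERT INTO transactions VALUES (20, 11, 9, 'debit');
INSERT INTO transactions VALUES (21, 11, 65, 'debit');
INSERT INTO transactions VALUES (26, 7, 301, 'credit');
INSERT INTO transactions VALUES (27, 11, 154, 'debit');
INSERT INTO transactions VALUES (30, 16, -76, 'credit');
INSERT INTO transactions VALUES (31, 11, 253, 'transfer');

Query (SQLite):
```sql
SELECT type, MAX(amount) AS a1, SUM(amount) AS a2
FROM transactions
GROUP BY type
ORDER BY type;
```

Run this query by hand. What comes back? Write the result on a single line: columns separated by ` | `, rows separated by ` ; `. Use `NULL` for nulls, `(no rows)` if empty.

credit | 301 | 62 ; debit | 372 | 600 ; transfer | 377 | 630

Group transactions by type.
Per group compute: MAX(amount), SUM(amount).
  credit: ids {9, 17, 19, 26, 30} → MAX(amount)=301, SUM(amount)=62
  debit: ids {1, 20, 21, 27} → MAX(amount)=372, SUM(amount)=600
  transfer: ids {12, 31} → MAX(amount)=377, SUM(amount)=630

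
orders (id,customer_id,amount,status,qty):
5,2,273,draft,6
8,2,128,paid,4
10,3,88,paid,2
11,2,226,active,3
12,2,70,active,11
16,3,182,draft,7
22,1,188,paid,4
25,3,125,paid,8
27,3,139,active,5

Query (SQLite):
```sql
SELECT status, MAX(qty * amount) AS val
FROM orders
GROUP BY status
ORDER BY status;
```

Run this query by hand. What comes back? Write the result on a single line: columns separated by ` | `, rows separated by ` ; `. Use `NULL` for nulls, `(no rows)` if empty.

For each row compute qty * amount.
Group by status; take MAX of the expression per group.
  active: ids {11, 12, 27} → MAX(qty * amount)=770
  draft: ids {5, 16} → MAX(qty * amount)=1638
  paid: ids {8, 10, 22, 25} → MAX(qty * amount)=1000

active | 770 ; draft | 1638 ; paid | 1000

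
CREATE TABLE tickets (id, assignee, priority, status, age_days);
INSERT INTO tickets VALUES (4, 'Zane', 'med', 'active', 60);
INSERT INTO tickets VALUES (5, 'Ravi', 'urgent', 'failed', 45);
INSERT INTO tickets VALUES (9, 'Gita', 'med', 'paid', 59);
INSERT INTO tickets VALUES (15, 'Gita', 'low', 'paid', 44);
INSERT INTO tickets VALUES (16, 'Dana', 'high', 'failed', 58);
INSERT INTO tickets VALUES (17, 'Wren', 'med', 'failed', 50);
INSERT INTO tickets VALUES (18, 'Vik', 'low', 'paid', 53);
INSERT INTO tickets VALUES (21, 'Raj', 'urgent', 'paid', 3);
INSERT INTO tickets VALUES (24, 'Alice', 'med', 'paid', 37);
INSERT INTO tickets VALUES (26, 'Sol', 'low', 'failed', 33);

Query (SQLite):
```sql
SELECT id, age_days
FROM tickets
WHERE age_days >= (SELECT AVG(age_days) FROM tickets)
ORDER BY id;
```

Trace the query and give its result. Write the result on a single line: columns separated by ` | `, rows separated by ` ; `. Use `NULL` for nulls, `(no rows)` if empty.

4 | 60 ; 5 | 45 ; 9 | 59 ; 16 | 58 ; 17 | 50 ; 18 | 53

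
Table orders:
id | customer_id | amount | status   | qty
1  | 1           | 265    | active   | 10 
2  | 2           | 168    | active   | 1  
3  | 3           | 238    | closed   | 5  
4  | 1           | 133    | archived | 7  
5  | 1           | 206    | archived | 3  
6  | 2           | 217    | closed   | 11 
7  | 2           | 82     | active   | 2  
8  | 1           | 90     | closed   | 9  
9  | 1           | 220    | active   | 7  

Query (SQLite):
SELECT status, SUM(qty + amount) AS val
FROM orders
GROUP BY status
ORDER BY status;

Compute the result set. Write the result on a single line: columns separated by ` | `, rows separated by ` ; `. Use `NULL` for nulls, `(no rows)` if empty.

For each row compute qty + amount.
Group by status; take SUM of the expression per group.
  active: ids {1, 2, 7, 9} → SUM(qty + amount)=755
  archived: ids {4, 5} → SUM(qty + amount)=349
  closed: ids {3, 6, 8} → SUM(qty + amount)=570

active | 755 ; archived | 349 ; closed | 570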